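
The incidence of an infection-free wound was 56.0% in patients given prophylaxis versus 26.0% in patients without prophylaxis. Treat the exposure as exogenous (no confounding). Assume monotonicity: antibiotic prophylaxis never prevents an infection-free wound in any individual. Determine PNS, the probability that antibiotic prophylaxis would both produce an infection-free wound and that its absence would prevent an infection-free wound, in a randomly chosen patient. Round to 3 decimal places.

PNS ≈ 0.300

p₁ = 0.56, p₀ = 0.26.
Under exogeneity and monotonicity, PNS = p₁ − p₀.
PNS = 0.56 − 0.26 = 0.3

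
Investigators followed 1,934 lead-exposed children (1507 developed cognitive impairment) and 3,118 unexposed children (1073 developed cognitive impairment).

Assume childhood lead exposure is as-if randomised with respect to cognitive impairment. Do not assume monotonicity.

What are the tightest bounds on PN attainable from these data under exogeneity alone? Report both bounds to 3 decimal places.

p₁ = P(outcome | exposed) = 1507/1934 = 0.77921
p₀ = P(outcome | unexposed) = 1073/3118 = 0.34413
Under exogeneity alone the bounds on PN are max{0,(p₁−p₀)/p₁} ≤ PN ≤ min{1,(1−p₀)/p₁}.
  lower = (p₁ − p₀)/p₁ = 0.43508 / 0.77921 ≈ 0.5584
  upper = min{1, (1 − p₀)/p₁} = 0.65587 / 0.77921 ≈ 0.8417

0.558 ≤ PN ≤ 0.842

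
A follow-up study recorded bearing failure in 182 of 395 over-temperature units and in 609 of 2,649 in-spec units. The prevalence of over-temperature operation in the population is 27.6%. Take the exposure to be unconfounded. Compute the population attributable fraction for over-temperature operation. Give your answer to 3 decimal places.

p₁ = P(outcome | exposed) = 182/395 = 0.46076
p₀ = P(outcome | unexposed) = 609/2649 = 0.2299
Overall risk P(Y=1) = π·p₁ + (1−π)·p₀ = 0.276×0.46076 + 0.724×0.2299 = 0.29362.
Under exogeneity, PAF = [P(Y=1) − p₀] / P(Y=1).
PAF = (0.29362 − 0.2299) / 0.29362 ≈ 0.2170

PAF ≈ 0.217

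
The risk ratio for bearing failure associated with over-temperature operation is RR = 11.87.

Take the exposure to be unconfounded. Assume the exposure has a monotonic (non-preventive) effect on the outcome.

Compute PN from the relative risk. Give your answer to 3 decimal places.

PN ≈ 0.916

Under exogeneity and monotonicity, PN = (RR − 1) / RR = 1 − 1/RR.
PN = (11.87 − 1) / 11.87 = 10.87 / 11.87 ≈ 0.9158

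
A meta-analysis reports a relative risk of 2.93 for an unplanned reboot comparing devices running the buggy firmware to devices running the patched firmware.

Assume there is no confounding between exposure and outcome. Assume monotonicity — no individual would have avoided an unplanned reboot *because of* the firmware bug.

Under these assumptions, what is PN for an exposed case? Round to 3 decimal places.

PN ≈ 0.659

Under exogeneity and monotonicity, PN = (RR − 1) / RR = 1 − 1/RR.
PN = (2.93 − 1) / 2.93 = 1.93 / 2.93 ≈ 0.6587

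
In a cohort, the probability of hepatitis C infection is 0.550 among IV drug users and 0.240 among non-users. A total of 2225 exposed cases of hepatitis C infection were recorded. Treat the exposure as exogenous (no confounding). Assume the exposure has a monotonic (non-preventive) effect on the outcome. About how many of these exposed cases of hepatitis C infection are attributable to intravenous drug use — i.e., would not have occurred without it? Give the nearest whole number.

Let p₁ = 0.55, p₀ = 0.24.
PN = (p₁ − p₀)/p₁ = (0.55 − 0.24) / 0.55 ≈ 0.56364.
Attributable cases ≈ PN × (exposed cases) = 0.56364 × 2225 ≈ 1254.09.

about 1254 cases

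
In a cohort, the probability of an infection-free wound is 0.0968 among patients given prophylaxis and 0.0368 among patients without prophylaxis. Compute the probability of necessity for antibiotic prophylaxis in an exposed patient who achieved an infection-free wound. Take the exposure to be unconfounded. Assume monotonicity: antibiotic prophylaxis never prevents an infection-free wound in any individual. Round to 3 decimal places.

Let p₁ = 0.0968, p₀ = 0.0368.
Under exogeneity and monotonicity, PN = (p₁ − p₀) / p₁.
PN = (0.0968 − 0.0368) / 0.0968 = 0.06 / 0.0968 ≈ 0.6198

PN ≈ 0.620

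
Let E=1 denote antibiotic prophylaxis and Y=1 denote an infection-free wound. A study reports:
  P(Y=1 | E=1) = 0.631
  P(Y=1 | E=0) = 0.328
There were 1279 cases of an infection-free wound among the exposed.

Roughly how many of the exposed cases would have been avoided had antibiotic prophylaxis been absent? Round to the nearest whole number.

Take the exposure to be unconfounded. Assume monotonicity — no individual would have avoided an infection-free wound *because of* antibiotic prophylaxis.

Let p₁ = 0.631, p₀ = 0.328.
PN = (p₁ − p₀)/p₁ = (0.631 − 0.328) / 0.631 ≈ 0.48019.
Attributable cases ≈ PN × (exposed cases) = 0.48019 × 1279 ≈ 614.16.

about 614 cases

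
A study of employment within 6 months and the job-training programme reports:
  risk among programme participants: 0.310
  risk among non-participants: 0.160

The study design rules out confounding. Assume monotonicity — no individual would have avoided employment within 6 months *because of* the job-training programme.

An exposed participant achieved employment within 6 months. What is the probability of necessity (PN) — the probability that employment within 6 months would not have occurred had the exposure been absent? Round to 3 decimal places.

Let p₁ = 0.31, p₀ = 0.16.
Under exogeneity and monotonicity, PN = (p₁ − p₀) / p₁.
PN = (0.31 − 0.16) / 0.31 = 0.15 / 0.31 ≈ 0.4839

PN ≈ 0.484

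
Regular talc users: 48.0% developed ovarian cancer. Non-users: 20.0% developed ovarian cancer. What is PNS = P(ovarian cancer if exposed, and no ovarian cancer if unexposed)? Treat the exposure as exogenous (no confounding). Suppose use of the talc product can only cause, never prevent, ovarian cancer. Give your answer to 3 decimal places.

PNS ≈ 0.280

p₁ = 0.48, p₀ = 0.2.
Under exogeneity and monotonicity, PNS = p₁ − p₀.
PNS = 0.48 − 0.2 = 0.28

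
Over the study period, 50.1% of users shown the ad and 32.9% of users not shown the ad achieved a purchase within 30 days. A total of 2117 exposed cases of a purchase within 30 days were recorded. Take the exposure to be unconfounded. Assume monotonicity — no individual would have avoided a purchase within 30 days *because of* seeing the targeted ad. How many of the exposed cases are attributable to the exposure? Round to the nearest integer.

p₁ = 0.501, p₀ = 0.329.
PN = (p₁ − p₀)/p₁ = (0.501 − 0.329) / 0.501 ≈ 0.34331.
Attributable cases ≈ PN × (exposed cases) = 0.34331 × 2117 ≈ 726.79.

about 727 cases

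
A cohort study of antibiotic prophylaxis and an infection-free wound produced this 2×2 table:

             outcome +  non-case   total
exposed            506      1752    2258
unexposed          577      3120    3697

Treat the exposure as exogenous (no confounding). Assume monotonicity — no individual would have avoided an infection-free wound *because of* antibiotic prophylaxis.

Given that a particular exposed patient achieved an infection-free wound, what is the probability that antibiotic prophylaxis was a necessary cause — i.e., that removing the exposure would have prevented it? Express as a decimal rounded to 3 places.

p₁ = P(outcome | exposed) = 506/2258 = 0.22409
p₀ = P(outcome | unexposed) = 577/3697 = 0.15607
Under exogeneity and monotonicity, PN = (p₁ − p₀)/p₁.
PN = (0.22409 − 0.15607) / 0.22409 ≈ 0.3035

PN ≈ 0.304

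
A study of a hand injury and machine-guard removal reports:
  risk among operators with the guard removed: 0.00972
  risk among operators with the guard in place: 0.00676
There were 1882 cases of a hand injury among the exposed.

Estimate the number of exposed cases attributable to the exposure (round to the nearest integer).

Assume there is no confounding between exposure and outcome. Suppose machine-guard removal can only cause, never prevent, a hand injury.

about 573 cases

Let p₁ = 0.00972, p₀ = 0.00676.
PN = (p₁ − p₀)/p₁ = (0.00972 − 0.00676) / 0.00972 ≈ 0.30453.
Attributable cases ≈ PN × (exposed cases) = 0.30453 × 1882 ≈ 573.12.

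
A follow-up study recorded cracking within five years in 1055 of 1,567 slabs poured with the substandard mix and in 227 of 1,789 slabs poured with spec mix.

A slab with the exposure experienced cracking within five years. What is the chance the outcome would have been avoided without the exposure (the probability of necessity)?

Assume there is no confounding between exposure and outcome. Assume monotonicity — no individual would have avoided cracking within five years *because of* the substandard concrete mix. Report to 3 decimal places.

PN ≈ 0.812

p₁ = P(outcome | exposed) = 1055/1567 = 0.67326
p₀ = P(outcome | unexposed) = 227/1789 = 0.12689
Under exogeneity and monotonicity, PN = (p₁ − p₀) / p₁.
PN = (0.67326 − 0.12689) / 0.67326 = 0.54637 / 0.67326 ≈ 0.8115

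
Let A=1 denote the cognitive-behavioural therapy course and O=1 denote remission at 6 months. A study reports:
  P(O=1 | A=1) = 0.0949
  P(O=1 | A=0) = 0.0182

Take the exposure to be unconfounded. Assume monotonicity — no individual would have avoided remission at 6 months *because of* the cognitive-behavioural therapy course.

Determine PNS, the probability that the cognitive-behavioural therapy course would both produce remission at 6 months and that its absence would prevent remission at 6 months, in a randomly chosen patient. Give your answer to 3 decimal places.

Let p₁ = 0.0949, p₀ = 0.0182.
Under exogeneity and monotonicity, PNS = p₁ − p₀.
PNS = 0.0949 − 0.0182 = 0.0767

PNS ≈ 0.077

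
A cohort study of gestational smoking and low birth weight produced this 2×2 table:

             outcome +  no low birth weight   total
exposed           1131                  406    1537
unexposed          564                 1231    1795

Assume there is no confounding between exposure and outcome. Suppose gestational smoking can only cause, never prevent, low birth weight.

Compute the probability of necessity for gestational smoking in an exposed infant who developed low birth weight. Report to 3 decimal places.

PN ≈ 0.573

p₁ = P(outcome | exposed) = 1131/1537 = 0.73585
p₀ = P(outcome | unexposed) = 564/1795 = 0.31421
Under exogeneity and monotonicity, PN = (p₁ − p₀)/p₁.
PN = (0.73585 − 0.31421) / 0.73585 ≈ 0.5730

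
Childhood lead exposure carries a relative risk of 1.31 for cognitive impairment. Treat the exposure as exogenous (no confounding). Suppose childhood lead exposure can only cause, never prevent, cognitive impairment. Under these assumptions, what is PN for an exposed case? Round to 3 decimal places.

Under exogeneity and monotonicity, PN = (RR − 1) / RR = 1 − 1/RR.
PN = (1.31 − 1) / 1.31 = 0.31 / 1.31 ≈ 0.2366

PN ≈ 0.237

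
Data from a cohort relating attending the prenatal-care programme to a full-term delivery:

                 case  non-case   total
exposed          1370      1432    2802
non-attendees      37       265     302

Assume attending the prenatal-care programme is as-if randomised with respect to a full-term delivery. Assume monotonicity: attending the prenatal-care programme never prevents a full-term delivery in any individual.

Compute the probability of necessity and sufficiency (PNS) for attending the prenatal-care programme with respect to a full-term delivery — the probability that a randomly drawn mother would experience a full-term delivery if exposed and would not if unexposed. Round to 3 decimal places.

PNS ≈ 0.366

p₁ = P(outcome | exposed) = 1370/2802 = 0.48894
p₀ = P(outcome | unexposed) = 37/302 = 0.12252
Under exogeneity and monotonicity, PNS = p₁ − p₀.
PNS = 0.48894 − 0.12252 = 0.36642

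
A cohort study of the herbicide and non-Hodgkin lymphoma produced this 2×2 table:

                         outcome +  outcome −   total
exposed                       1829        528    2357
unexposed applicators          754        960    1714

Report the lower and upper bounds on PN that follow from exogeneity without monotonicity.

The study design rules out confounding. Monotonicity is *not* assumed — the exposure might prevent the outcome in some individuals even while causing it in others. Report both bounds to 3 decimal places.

0.433 ≤ PN ≤ 0.722

p₁ = P(outcome | exposed) = 1829/2357 = 0.77599
p₀ = P(outcome | unexposed) = 754/1714 = 0.43991
Under exogeneity alone the bounds on PN are max{0,(p₁−p₀)/p₁} ≤ PN ≤ min{1,(1−p₀)/p₁}.
  lower = (p₁ − p₀)/p₁ = 0.33608 / 0.77599 ≈ 0.4331
  upper = min{1, (1 − p₀)/p₁} = 0.56009 / 0.77599 ≈ 0.7218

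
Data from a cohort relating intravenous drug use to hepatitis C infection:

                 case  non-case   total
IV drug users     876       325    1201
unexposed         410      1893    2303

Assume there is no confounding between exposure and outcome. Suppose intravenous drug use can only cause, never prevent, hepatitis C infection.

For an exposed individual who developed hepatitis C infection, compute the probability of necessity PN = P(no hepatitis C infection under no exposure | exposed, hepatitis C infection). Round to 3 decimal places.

PN ≈ 0.756

p₁ = P(outcome | exposed) = 876/1201 = 0.72939
p₀ = P(outcome | unexposed) = 410/2303 = 0.17803
Under exogeneity and monotonicity, PN = (p₁ − p₀) / p₁.
PN = (0.72939 − 0.17803) / 0.72939 = 0.55136 / 0.72939 ≈ 0.7559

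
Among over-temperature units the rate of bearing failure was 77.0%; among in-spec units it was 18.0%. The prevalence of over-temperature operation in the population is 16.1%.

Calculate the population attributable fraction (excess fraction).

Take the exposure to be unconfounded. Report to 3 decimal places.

p₁ = 0.77, p₀ = 0.18.
Overall risk P(Y=1) = π·p₁ + (1−π)·p₀ = 0.161×0.77 + 0.839×0.18 = 0.27499.
Under exogeneity, PAF = [P(Y=1) − p₀] / P(Y=1).
PAF = (0.27499 − 0.18) / 0.27499 ≈ 0.3454

PAF ≈ 0.345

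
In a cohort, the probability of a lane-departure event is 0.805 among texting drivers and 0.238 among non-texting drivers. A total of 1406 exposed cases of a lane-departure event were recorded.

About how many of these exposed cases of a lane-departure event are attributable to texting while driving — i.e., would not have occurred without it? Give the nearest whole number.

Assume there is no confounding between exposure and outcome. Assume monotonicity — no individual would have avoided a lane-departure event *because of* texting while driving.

Let p₁ = 0.805, p₀ = 0.238.
PN = (p₁ − p₀)/p₁ = (0.805 − 0.238) / 0.805 ≈ 0.70435.
Attributable cases ≈ PN × (exposed cases) = 0.70435 × 1406 ≈ 990.31.

about 990 cases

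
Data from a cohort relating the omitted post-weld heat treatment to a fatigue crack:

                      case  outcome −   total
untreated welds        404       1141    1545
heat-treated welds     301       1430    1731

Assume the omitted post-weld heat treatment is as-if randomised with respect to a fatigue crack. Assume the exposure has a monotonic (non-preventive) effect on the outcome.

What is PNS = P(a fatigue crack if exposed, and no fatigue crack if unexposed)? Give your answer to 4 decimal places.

p₁ = P(outcome | exposed) = 404/1545 = 0.26149
p₀ = P(outcome | unexposed) = 301/1731 = 0.17389
Under exogeneity and monotonicity, PNS = p₁ − p₀.
PNS = 0.26149 − 0.17389 = 0.087601

PNS ≈ 0.0876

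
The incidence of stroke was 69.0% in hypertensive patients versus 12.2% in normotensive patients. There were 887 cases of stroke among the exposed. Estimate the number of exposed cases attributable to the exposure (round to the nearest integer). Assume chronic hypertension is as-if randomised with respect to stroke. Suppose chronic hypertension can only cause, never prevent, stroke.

p₁ = 0.69, p₀ = 0.122.
PN = (p₁ − p₀)/p₁ = (0.69 − 0.122) / 0.69 ≈ 0.82319.
Attributable cases ≈ PN × (exposed cases) = 0.82319 × 887 ≈ 730.17.

about 730 cases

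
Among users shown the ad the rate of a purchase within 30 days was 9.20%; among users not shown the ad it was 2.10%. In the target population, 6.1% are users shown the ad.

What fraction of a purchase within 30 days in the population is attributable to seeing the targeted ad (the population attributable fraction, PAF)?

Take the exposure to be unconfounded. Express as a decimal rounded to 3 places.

p₁ = 0.092, p₀ = 0.021.
Overall risk P(Y=1) = π·p₁ + (1−π)·p₀ = 0.061×0.092 + 0.939×0.021 = 0.025331.
Under exogeneity, PAF = [P(Y=1) − p₀] / P(Y=1).
PAF = (0.025331 − 0.021) / 0.025331 ≈ 0.1710

PAF ≈ 0.171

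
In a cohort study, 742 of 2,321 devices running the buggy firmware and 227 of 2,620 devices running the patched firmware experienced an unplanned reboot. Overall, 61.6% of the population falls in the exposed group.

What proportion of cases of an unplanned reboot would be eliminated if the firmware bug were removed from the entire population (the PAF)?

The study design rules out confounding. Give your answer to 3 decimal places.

p₁ = P(outcome | exposed) = 742/2321 = 0.31969
p₀ = P(outcome | unexposed) = 227/2620 = 0.086641
Overall risk P(Y=1) = π·p₁ + (1−π)·p₀ = 0.616×0.31969 + 0.384×0.086641 = 0.2302.
Under exogeneity, PAF = [P(Y=1) − p₀] / P(Y=1).
PAF = (0.2302 − 0.086641) / 0.2302 ≈ 0.6236

PAF ≈ 0.624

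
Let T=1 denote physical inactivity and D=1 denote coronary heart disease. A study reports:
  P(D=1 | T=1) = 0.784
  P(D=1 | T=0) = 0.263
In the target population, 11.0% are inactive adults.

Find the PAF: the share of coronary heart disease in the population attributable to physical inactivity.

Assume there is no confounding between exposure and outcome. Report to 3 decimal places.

PAF ≈ 0.179

Let p₁ = 0.784, p₀ = 0.263.
Overall risk P(Y=1) = π·p₁ + (1−π)·p₀ = 0.11×0.784 + 0.89×0.263 = 0.32031.
Under exogeneity, PAF = [P(Y=1) − p₀] / P(Y=1).
PAF = (0.32031 − 0.263) / 0.32031 ≈ 0.1789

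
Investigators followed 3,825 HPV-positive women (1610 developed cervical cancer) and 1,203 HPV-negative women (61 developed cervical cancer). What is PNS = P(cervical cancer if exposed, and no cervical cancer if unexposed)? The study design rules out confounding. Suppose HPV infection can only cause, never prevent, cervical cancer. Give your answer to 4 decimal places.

p₁ = P(outcome | exposed) = 1610/3825 = 0.42092
p₀ = P(outcome | unexposed) = 61/1203 = 0.050707
Under exogeneity and monotonicity, PNS = p₁ − p₀.
PNS = 0.42092 − 0.050707 = 0.37021

PNS ≈ 0.3702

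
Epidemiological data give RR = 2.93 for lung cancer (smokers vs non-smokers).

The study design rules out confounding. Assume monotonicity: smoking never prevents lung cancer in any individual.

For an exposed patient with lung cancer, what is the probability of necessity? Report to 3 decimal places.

PN ≈ 0.659

Under exogeneity and monotonicity, PN = (RR − 1) / RR = 1 − 1/RR.
PN = (2.93 − 1) / 2.93 = 1.93 / 2.93 ≈ 0.6587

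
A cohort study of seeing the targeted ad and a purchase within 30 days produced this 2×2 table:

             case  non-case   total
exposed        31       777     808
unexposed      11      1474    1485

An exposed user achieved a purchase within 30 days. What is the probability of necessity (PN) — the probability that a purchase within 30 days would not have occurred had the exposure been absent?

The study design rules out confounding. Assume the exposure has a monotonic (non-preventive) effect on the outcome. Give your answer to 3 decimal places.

p₁ = P(outcome | exposed) = 31/808 = 0.038366
p₀ = P(outcome | unexposed) = 11/1485 = 0.0074074
Under exogeneity and monotonicity, PN = (p₁ − p₀) / p₁.
PN = (0.038366 − 0.0074074) / 0.038366 = 0.030959 / 0.038366 ≈ 0.8069

PN ≈ 0.807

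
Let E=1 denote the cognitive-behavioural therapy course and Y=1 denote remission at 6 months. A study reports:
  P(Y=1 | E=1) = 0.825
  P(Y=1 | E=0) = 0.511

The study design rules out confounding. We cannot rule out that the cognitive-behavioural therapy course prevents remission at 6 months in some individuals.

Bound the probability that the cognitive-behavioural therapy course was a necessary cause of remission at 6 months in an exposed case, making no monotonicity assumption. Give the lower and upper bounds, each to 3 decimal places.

Let p₁ = 0.825, p₀ = 0.511.
Under exogeneity alone the bounds on PN are max{0,(p₁−p₀)/p₁} ≤ PN ≤ min{1,(1−p₀)/p₁}.
  lower = (p₁ − p₀)/p₁ = 0.314 / 0.825 ≈ 0.3806
  upper = min{1, (1 − p₀)/p₁} = 0.489 / 0.825 ≈ 0.5927

0.381 ≤ PN ≤ 0.593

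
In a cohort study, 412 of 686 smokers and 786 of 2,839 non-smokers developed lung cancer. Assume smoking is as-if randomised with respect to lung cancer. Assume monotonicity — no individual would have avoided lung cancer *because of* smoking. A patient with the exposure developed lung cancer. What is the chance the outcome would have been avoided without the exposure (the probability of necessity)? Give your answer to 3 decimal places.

PN ≈ 0.539

p₁ = P(outcome | exposed) = 412/686 = 0.60058
p₀ = P(outcome | unexposed) = 786/2839 = 0.27686
Under exogeneity and monotonicity, PN = (p₁ − p₀) / p₁.
PN = (0.60058 − 0.27686) / 0.60058 = 0.32373 / 0.60058 ≈ 0.5390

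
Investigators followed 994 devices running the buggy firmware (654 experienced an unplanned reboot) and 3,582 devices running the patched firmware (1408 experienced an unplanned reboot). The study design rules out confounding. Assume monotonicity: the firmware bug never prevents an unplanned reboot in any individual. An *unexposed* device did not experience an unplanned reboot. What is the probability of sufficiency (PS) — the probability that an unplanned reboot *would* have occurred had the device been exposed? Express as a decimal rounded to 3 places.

PS ≈ 0.436

p₁ = P(outcome | exposed) = 654/994 = 0.65795
p₀ = P(outcome | unexposed) = 1408/3582 = 0.39308
Under exogeneity and monotonicity, PS = (p₁ − p₀) / (1 − p₀).
PS = (0.65795 − 0.39308) / (1 − 0.39308) = 0.26487 / 0.60692 ≈ 0.4364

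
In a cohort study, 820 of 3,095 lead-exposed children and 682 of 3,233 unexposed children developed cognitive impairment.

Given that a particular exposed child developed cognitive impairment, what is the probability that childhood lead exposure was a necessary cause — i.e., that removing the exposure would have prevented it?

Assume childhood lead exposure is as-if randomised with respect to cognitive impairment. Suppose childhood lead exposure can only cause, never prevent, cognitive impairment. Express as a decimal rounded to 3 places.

p₁ = P(outcome | exposed) = 820/3095 = 0.26494
p₀ = P(outcome | unexposed) = 682/3233 = 0.21095
Under exogeneity and monotonicity, PN = (p₁ − p₀) / p₁.
PN = (0.26494 − 0.21095) / 0.26494 = 0.053994 / 0.26494 ≈ 0.2038

PN ≈ 0.204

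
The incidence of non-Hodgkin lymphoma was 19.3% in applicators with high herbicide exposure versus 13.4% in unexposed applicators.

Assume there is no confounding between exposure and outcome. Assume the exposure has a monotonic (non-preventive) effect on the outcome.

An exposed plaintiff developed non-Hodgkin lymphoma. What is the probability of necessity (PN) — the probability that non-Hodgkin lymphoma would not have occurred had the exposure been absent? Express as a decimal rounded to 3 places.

p₁ = 0.193, p₀ = 0.134.
Under exogeneity and monotonicity, PN = (p₁ − p₀) / p₁.
PN = (0.193 − 0.134) / 0.193 = 0.059 / 0.193 ≈ 0.3057

PN ≈ 0.306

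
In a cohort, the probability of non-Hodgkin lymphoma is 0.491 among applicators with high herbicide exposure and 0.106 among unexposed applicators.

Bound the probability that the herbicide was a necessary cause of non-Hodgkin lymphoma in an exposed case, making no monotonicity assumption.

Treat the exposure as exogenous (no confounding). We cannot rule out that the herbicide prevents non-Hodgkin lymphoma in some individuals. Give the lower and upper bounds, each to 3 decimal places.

Let p₁ = 0.491, p₀ = 0.106.
Under exogeneity alone the bounds on PN are max{0,(p₁−p₀)/p₁} ≤ PN ≤ min{1,(1−p₀)/p₁}.
  lower = (p₁ − p₀)/p₁ = 0.385 / 0.491 ≈ 0.7841
  upper = min{1, (1 − p₀)/p₁} = 0.894 / 0.491 ≈ 1.8208 → capped at 1

0.784 ≤ PN ≤ 1.000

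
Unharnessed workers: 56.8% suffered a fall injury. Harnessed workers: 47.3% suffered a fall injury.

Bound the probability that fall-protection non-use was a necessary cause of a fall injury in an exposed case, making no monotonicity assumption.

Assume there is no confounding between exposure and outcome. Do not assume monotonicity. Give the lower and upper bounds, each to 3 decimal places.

p₁ = 0.568, p₀ = 0.473.
Under exogeneity alone the bounds on PN are max{0,(p₁−p₀)/p₁} ≤ PN ≤ min{1,(1−p₀)/p₁}.
  lower = (p₁ − p₀)/p₁ = 0.095 / 0.568 ≈ 0.1673
  upper = min{1, (1 − p₀)/p₁} = 0.527 / 0.568 ≈ 0.9278

0.167 ≤ PN ≤ 0.928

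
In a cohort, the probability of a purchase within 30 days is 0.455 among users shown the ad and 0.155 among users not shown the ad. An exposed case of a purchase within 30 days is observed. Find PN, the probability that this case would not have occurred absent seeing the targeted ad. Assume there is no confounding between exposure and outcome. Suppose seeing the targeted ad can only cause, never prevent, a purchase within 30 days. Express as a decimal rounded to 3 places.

Let p₁ = 0.455, p₀ = 0.155.
Under exogeneity and monotonicity, PN = (p₁ − p₀) / p₁.
PN = (0.455 − 0.155) / 0.455 = 0.3 / 0.455 ≈ 0.6593

PN ≈ 0.659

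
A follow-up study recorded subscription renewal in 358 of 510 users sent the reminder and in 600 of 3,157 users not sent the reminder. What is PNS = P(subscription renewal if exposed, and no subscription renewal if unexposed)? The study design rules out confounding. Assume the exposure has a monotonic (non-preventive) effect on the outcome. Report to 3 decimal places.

PNS ≈ 0.512

p₁ = P(outcome | exposed) = 358/510 = 0.70196
p₀ = P(outcome | unexposed) = 600/3157 = 0.19005
Under exogeneity and monotonicity, PNS = p₁ − p₀.
PNS = 0.70196 − 0.19005 = 0.51191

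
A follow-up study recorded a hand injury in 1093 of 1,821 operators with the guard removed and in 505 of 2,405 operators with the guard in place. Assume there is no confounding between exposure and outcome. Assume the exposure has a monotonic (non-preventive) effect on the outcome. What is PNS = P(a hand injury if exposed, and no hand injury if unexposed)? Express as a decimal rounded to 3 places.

PNS ≈ 0.390

p₁ = P(outcome | exposed) = 1093/1821 = 0.60022
p₀ = P(outcome | unexposed) = 505/2405 = 0.20998
Under exogeneity and monotonicity, PNS = p₁ − p₀.
PNS = 0.60022 − 0.20998 = 0.39024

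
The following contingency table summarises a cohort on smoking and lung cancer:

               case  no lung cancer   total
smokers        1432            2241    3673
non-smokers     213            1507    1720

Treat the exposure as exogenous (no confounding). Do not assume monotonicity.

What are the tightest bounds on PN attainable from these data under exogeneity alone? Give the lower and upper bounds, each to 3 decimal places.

0.682 ≤ PN ≤ 1.000

p₁ = P(outcome | exposed) = 1432/3673 = 0.38987
p₀ = P(outcome | unexposed) = 213/1720 = 0.12384
Under exogeneity alone the bounds on PN are max{0,(p₁−p₀)/p₁} ≤ PN ≤ min{1,(1−p₀)/p₁}.
  lower = (p₁ − p₀)/p₁ = 0.26603 / 0.38987 ≈ 0.6824
  upper = min{1, (1 − p₀)/p₁} = 0.87616 / 0.38987 ≈ 2.2473 → capped at 1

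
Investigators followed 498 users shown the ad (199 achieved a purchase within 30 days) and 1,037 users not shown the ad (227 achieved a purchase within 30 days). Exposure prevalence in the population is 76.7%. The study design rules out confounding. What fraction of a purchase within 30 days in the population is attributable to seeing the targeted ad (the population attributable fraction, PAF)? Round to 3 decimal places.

PAF ≈ 0.388

p₁ = P(outcome | exposed) = 199/498 = 0.3996
p₀ = P(outcome | unexposed) = 227/1037 = 0.2189
Overall risk P(Y=1) = π·p₁ + (1−π)·p₀ = 0.767×0.3996 + 0.233×0.2189 = 0.3575.
Under exogeneity, PAF = [P(Y=1) − p₀] / P(Y=1).
PAF = (0.3575 − 0.2189) / 0.3575 ≈ 0.3877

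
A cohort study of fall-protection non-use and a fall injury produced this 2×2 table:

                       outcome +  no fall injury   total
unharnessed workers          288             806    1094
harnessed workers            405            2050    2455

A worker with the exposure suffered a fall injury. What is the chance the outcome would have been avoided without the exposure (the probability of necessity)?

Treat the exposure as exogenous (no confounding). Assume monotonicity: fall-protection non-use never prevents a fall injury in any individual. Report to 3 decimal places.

p₁ = P(outcome | exposed) = 288/1094 = 0.26325
p₀ = P(outcome | unexposed) = 405/2455 = 0.16497
Under exogeneity and monotonicity, PN = (p₁ − p₀) / p₁.
PN = (0.26325 − 0.16497) / 0.26325 = 0.098285 / 0.26325 ≈ 0.3733

PN ≈ 0.373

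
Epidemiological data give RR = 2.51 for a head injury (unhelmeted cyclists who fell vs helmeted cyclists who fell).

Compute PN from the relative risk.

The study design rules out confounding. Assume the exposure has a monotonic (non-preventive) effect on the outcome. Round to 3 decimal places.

Under exogeneity and monotonicity, PN = (RR − 1) / RR = 1 − 1/RR.
PN = (2.51 − 1) / 2.51 = 1.51 / 2.51 ≈ 0.6016

PN ≈ 0.602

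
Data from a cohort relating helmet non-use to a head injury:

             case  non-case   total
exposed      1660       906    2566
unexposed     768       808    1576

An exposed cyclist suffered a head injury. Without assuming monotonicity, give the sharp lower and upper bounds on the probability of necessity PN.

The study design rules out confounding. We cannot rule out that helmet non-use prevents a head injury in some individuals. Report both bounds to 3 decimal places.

p₁ = P(outcome | exposed) = 1660/2566 = 0.64692
p₀ = P(outcome | unexposed) = 768/1576 = 0.48731
Under exogeneity alone the bounds on PN are max{0,(p₁−p₀)/p₁} ≤ PN ≤ min{1,(1−p₀)/p₁}.
  lower = (p₁ − p₀)/p₁ = 0.15961 / 0.64692 ≈ 0.2467
  upper = min{1, (1 − p₀)/p₁} = 0.51269 / 0.64692 ≈ 0.7925

0.247 ≤ PN ≤ 0.793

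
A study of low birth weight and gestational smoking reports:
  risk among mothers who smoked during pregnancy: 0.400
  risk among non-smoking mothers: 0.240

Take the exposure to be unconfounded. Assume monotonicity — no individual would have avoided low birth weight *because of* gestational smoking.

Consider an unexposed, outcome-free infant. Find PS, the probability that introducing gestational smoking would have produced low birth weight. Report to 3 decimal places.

PS ≈ 0.211

Let p₁ = 0.4, p₀ = 0.24.
Under exogeneity and monotonicity, PS = (p₁ − p₀) / (1 − p₀).
PS = (0.4 − 0.24) / (1 − 0.24) = 0.16 / 0.76 ≈ 0.2105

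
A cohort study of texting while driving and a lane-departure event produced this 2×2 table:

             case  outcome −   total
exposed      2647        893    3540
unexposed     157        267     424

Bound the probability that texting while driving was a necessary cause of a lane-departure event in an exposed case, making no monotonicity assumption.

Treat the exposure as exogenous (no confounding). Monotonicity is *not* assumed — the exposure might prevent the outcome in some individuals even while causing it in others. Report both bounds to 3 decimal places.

0.505 ≤ PN ≤ 0.842

p₁ = P(outcome | exposed) = 2647/3540 = 0.74774
p₀ = P(outcome | unexposed) = 157/424 = 0.37028
Under exogeneity alone the bounds on PN are max{0,(p₁−p₀)/p₁} ≤ PN ≤ min{1,(1−p₀)/p₁}.
  lower = (p₁ − p₀)/p₁ = 0.37746 / 0.74774 ≈ 0.5048
  upper = min{1, (1 − p₀)/p₁} = 0.62972 / 0.74774 ≈ 0.8422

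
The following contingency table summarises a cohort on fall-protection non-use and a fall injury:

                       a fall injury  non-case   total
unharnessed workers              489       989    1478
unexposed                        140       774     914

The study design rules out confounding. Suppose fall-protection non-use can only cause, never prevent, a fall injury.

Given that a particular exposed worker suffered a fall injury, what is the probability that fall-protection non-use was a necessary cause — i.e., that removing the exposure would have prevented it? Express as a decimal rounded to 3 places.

p₁ = P(outcome | exposed) = 489/1478 = 0.33085
p₀ = P(outcome | unexposed) = 140/914 = 0.15317
Under exogeneity and monotonicity, PN = (p₁ − p₀) / p₁.
PN = (0.33085 − 0.15317) / 0.33085 = 0.17768 / 0.33085 ≈ 0.5370

PN ≈ 0.537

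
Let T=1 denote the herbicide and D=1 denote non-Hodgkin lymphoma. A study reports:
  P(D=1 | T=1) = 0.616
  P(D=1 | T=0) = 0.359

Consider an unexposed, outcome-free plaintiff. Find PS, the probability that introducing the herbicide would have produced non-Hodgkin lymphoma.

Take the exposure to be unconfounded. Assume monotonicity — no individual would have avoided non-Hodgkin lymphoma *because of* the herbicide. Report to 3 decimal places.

Let p₁ = 0.616, p₀ = 0.359.
Under exogeneity and monotonicity, PS = (p₁ − p₀) / (1 − p₀).
PS = (0.616 − 0.359) / (1 − 0.359) = 0.257 / 0.641 ≈ 0.4009

PS ≈ 0.401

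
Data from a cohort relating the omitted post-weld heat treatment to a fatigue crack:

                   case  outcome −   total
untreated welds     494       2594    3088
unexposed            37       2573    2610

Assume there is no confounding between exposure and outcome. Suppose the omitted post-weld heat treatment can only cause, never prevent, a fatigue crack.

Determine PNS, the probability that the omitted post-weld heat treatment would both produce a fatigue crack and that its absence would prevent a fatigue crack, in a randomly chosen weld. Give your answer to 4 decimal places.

PNS ≈ 0.1458

p₁ = P(outcome | exposed) = 494/3088 = 0.15997
p₀ = P(outcome | unexposed) = 37/2610 = 0.014176
Under exogeneity and monotonicity, PNS = p₁ − p₀.
PNS = 0.15997 − 0.014176 = 0.1458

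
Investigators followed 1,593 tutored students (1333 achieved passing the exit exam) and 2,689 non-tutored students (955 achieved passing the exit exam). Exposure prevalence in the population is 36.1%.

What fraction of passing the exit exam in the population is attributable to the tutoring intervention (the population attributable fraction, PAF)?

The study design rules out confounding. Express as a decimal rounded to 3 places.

PAF ≈ 0.329

p₁ = P(outcome | exposed) = 1333/1593 = 0.83679
p₀ = P(outcome | unexposed) = 955/2689 = 0.35515
Overall risk P(Y=1) = π·p₁ + (1−π)·p₀ = 0.361×0.83679 + 0.639×0.35515 = 0.52902.
Under exogeneity, PAF = [P(Y=1) − p₀] / P(Y=1).
PAF = (0.52902 − 0.35515) / 0.52902 ≈ 0.3287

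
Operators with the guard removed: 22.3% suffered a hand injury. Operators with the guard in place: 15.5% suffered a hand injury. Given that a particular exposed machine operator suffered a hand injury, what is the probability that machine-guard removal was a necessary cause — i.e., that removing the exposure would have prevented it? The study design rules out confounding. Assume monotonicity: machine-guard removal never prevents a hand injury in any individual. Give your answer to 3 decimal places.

PN ≈ 0.305

p₁ = 0.223, p₀ = 0.155.
Under exogeneity and monotonicity, PN = (p₁ − p₀) / p₁.
PN = (0.223 − 0.155) / 0.223 = 0.068 / 0.223 ≈ 0.3049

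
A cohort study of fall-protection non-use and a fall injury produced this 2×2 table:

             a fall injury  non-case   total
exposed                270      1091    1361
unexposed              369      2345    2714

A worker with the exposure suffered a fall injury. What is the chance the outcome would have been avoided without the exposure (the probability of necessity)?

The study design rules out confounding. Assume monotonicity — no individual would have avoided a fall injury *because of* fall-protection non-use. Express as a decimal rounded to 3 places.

p₁ = P(outcome | exposed) = 270/1361 = 0.19838
p₀ = P(outcome | unexposed) = 369/2714 = 0.13596
Under exogeneity and monotonicity, PN = (p₁ − p₀)/p₁.
PN = (0.19838 − 0.13596) / 0.19838 ≈ 0.3147

PN ≈ 0.315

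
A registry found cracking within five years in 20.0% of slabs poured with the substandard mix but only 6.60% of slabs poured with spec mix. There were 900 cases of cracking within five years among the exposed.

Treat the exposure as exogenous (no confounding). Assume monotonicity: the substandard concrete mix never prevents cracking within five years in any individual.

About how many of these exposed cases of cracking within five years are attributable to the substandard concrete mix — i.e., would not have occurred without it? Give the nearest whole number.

about 603 cases

p₁ = 0.2, p₀ = 0.066.
PN = (p₁ − p₀)/p₁ = (0.2 − 0.066) / 0.2 ≈ 0.67000.
Attributable cases ≈ PN × (exposed cases) = 0.67000 × 900 ≈ 603.00.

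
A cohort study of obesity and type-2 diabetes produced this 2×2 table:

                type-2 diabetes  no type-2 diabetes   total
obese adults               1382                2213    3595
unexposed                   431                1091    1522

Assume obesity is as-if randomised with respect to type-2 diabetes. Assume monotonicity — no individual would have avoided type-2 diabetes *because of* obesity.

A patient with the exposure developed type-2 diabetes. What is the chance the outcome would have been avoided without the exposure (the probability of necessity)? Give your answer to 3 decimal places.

p₁ = P(outcome | exposed) = 1382/3595 = 0.38442
p₀ = P(outcome | unexposed) = 431/1522 = 0.28318
Under exogeneity and monotonicity, PN = (p₁ − p₀)/p₁.
PN = (0.38442 − 0.28318) / 0.38442 ≈ 0.2634

PN ≈ 0.263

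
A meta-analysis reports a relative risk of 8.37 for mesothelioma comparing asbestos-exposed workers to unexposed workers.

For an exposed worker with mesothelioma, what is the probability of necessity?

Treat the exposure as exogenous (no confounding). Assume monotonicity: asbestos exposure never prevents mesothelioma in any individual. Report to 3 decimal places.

PN ≈ 0.881

Under exogeneity and monotonicity, PN = (RR − 1) / RR = 1 − 1/RR.
PN = (8.37 − 1) / 8.37 = 7.37 / 8.37 ≈ 0.8805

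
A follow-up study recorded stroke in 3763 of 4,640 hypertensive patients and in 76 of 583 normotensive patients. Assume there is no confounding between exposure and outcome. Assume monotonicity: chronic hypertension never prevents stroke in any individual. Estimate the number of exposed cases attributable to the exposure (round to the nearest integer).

p₁ = P(outcome | exposed) = 3763/4640 = 0.81099
p₀ = P(outcome | unexposed) = 76/583 = 0.13036
PN = (p₁ − p₀)/p₁ = (0.81099 − 0.13036) / 0.81099 ≈ 0.83926.
Attributable cases ≈ PN × (exposed cases) = 0.83926 × 3763 ≈ 3158.13.

about 3158 cases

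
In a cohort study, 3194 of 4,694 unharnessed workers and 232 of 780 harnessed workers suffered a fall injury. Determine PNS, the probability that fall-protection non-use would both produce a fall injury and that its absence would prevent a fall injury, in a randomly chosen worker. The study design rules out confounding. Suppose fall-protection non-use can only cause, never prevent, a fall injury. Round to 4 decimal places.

PNS ≈ 0.3830

p₁ = P(outcome | exposed) = 3194/4694 = 0.68044
p₀ = P(outcome | unexposed) = 232/780 = 0.29744
Under exogeneity and monotonicity, PNS = p₁ − p₀.
PNS = 0.68044 − 0.29744 = 0.38301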